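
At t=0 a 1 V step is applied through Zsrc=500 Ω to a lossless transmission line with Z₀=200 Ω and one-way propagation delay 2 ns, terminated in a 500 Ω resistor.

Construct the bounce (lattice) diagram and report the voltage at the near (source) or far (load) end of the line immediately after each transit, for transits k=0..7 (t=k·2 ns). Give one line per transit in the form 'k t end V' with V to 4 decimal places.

0 0 source 0.2857
1 2 load 0.4082
2 4 source 0.4606
3 6 load 0.4831
4 8 source 0.4928
5 10 load 0.4969
6 12 source 0.4987
7 14 load 0.4994

Γ_L=0.428571, Γ_S=0.428571; launch V₁=1·200/700=0.285714
k=0 src: V=0.2857
k=1 load: inc=0.285714, refl=0.285714·0.428571=0.1224; V=0.000000+0.285714+0.122449=0.4082
k=2 src: inc=0.122449, refl=0.122449·0.428571=0.0525; V=0.285714+0.122449+0.052478=0.4606
k=3 load: inc=0.052478, refl=0.052478·0.428571=0.0225; V=0.408163+0.052478+0.022491=0.4831
k=4 src: inc=0.022491, refl=0.022491·0.428571=0.0096; V=0.460641+0.022491+0.009639=0.4928
k=5 load: inc=0.009639, refl=0.009639·0.428571=0.0041; V=0.483132+0.009639+0.004131=0.4969
k=6 src: inc=0.004131, refl=0.004131·0.428571=0.0018; V=0.492771+0.004131+0.001770=0.4987
k=7 load: inc=0.001770, refl=0.001770·0.428571=0.0008; V=0.496902+0.001770+0.000759=0.4994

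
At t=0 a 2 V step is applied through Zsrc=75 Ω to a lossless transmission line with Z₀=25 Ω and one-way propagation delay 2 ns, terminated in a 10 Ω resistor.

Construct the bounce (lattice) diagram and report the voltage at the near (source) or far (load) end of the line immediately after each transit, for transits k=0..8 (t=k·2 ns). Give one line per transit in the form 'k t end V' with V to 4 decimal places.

Γ_L=-0.428571, Γ_S=0.500000; launch V₁=2·25/100=0.500000
k=0 src: V=0.5000
k=1 load: inc=0.500000, refl=0.500000·-0.428571=-0.2143; V=0.000000+0.500000+-0.214286=0.2857
k=2 src: inc=-0.214286, refl=-0.214286·0.500000=-0.1071; V=0.500000+-0.214286+-0.107143=0.1786
k=3 load: inc=-0.107143, refl=-0.107143·-0.428571=0.0459; V=0.285714+-0.107143+0.045918=0.2245
k=4 src: inc=0.045918, refl=0.045918·0.500000=0.0230; V=0.178571+0.045918+0.022959=0.2474
k=5 load: inc=0.022959, refl=0.022959·-0.428571=-0.0098; V=0.224490+0.022959+-0.009840=0.2376
k=6 src: inc=-0.009840, refl=-0.009840·0.500000=-0.0049; V=0.247449+-0.009840+-0.004920=0.2327
k=7 load: inc=-0.004920, refl=-0.004920·-0.428571=0.0021; V=0.237609+-0.004920+0.002108=0.2348
k=8 src: inc=0.002108, refl=0.002108·0.500000=0.0011; V=0.232690+0.002108+0.001054=0.2359

0 0 source 0.5000
1 2 load 0.2857
2 4 source 0.1786
3 6 load 0.2245
4 8 source 0.2474
5 10 load 0.2376
6 12 source 0.2327
7 14 load 0.2348
8 16 source 0.2359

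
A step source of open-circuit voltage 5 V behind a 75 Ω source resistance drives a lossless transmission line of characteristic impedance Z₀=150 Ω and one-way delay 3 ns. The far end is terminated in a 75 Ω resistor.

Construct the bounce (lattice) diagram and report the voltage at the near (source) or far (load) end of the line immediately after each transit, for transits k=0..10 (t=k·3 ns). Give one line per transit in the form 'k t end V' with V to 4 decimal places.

0 0 source 3.3333
1 3 load 2.2222
2 6 source 2.5926
3 9 load 2.4691
4 12 source 2.5103
5 15 load 2.4966
6 18 source 2.5011
7 21 load 2.4996
8 24 source 2.5001
9 27 load 2.5000
10 30 source 2.5000

Γ_L=-0.333333, Γ_S=-0.333333; launch V₁=5·150/225=3.333333
k=0 src: V=3.3333
k=1 load: inc=3.333333, refl=3.333333·-0.333333=-1.1111; V=0.000000+3.333333+-1.111111=2.2222
k=2 src: inc=-1.111111, refl=-1.111111·-0.333333=0.3704; V=3.333333+-1.111111+0.370370=2.5926
k=3 load: inc=0.370370, refl=0.370370·-0.333333=-0.1235; V=2.222222+0.370370+-0.123457=2.4691
k=4 src: inc=-0.123457, refl=-0.123457·-0.333333=0.0412; V=2.592593+-0.123457+0.041152=2.5103
k=5 load: inc=0.041152, refl=0.041152·-0.333333=-0.0137; V=2.469136+0.041152+-0.013717=2.4966
k=6 src: inc=-0.013717, refl=-0.013717·-0.333333=0.0046; V=2.510288+-0.013717+0.004572=2.5011
k=7 load: inc=0.004572, refl=0.004572·-0.333333=-0.0015; V=2.496571+0.004572+-0.001524=2.4996
k=8 src: inc=-0.001524, refl=-0.001524·-0.333333=0.0005; V=2.501143+-0.001524+0.000508=2.5001
k=9 load: inc=0.000508, refl=0.000508·-0.333333=-0.0002; V=2.499619+0.000508+-0.000169=2.5000
k=10 src: inc=-0.000169, refl=-0.000169·-0.333333=0.0001; V=2.500127+-0.000169+0.000056=2.5000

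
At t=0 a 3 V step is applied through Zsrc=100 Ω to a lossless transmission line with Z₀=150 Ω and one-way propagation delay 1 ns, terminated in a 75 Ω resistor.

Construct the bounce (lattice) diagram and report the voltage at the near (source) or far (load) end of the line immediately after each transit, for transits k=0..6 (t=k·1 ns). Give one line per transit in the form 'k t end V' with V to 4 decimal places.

Γ_L=-0.333333, Γ_S=-0.200000; launch V₁=3·150/250=1.800000
k=0 src: V=1.8000
k=1 load: inc=1.800000, refl=1.800000·-0.333333=-0.6000; V=0.000000+1.800000+-0.600000=1.2000
k=2 src: inc=-0.600000, refl=-0.600000·-0.200000=0.1200; V=1.800000+-0.600000+0.120000=1.3200
k=3 load: inc=0.120000, refl=0.120000·-0.333333=-0.0400; V=1.200000+0.120000+-0.040000=1.2800
k=4 src: inc=-0.040000, refl=-0.040000·-0.200000=0.0080; V=1.320000+-0.040000+0.008000=1.2880
k=5 load: inc=0.008000, refl=0.008000·-0.333333=-0.0027; V=1.280000+0.008000+-0.002667=1.2853
k=6 src: inc=-0.002667, refl=-0.002667·-0.200000=0.0005; V=1.288000+-0.002667+0.000533=1.2859

0 0 source 1.8000
1 1 load 1.2000
2 2 source 1.3200
3 3 load 1.2800
4 4 source 1.2880
5 5 load 1.2853
6 6 source 1.2859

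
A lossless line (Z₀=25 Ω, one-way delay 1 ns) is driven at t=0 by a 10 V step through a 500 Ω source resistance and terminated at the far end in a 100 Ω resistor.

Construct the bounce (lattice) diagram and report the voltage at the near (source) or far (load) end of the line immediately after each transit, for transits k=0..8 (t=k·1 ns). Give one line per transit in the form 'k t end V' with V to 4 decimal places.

Γ_L=0.600000, Γ_S=0.904762; launch V₁=10·25/525=0.476190
k=0 src: V=0.4762
k=1 load: inc=0.476190, refl=0.476190·0.600000=0.2857; V=0.000000+0.476190+0.285714=0.7619
k=2 src: inc=0.285714, refl=0.285714·0.904762=0.2585; V=0.476190+0.285714+0.258503=1.0204
k=3 load: inc=0.258503, refl=0.258503·0.600000=0.1551; V=0.761905+0.258503+0.155102=1.1755
k=4 src: inc=0.155102, refl=0.155102·0.904762=0.1403; V=1.020408+0.155102+0.140330=1.3158
k=5 load: inc=0.140330, refl=0.140330·0.600000=0.0842; V=1.175510+0.140330+0.084198=1.4000
k=6 src: inc=0.084198, refl=0.084198·0.904762=0.0762; V=1.315841+0.084198+0.076179=1.4762
k=7 load: inc=0.076179, refl=0.076179·0.600000=0.0457; V=1.400039+0.076179+0.045708=1.5219
k=8 src: inc=0.045708, refl=0.045708·0.904762=0.0414; V=1.476218+0.045708+0.041355=1.5633

0 0 source 0.4762
1 1 load 0.7619
2 2 source 1.0204
3 3 load 1.1755
4 4 source 1.3158
5 5 load 1.4000
6 6 source 1.4762
7 7 load 1.5219
8 8 source 1.5633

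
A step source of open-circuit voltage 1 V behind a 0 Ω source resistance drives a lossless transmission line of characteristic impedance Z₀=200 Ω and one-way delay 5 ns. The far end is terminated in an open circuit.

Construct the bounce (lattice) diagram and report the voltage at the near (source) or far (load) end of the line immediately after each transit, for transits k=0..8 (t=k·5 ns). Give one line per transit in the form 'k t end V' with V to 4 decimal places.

Γ_L=1.000000, Γ_S=-1.000000; launch V₁=1·200/200=1.000000
k=0 src: V=1.0000
k=1 load: inc=1.000000, refl=1.000000·1.000000=1.0000; V=0.000000+1.000000+1.000000=2.0000
k=2 src: inc=1.000000, refl=1.000000·-1.000000=-1.0000; V=1.000000+1.000000+-1.000000=1.0000
k=3 load: inc=-1.000000, refl=-1.000000·1.000000=-1.0000; V=2.000000+-1.000000+-1.000000=0.0000
k=4 src: inc=-1.000000, refl=-1.000000·-1.000000=1.0000; V=1.000000+-1.000000+1.000000=1.0000
k=5 load: inc=1.000000, refl=1.000000·1.000000=1.0000; V=0.000000+1.000000+1.000000=2.0000
k=6 src: inc=1.000000, refl=1.000000·-1.000000=-1.0000; V=1.000000+1.000000+-1.000000=1.0000
k=7 load: inc=-1.000000, refl=-1.000000·1.000000=-1.0000; V=2.000000+-1.000000+-1.000000=0.0000
k=8 src: inc=-1.000000, refl=-1.000000·-1.000000=1.0000; V=1.000000+-1.000000+1.000000=1.0000

0 0 source 1.0000
1 5 load 2.0000
2 10 source 1.0000
3 15 load 0.0000
4 20 source 1.0000
5 25 load 2.0000
6 30 source 1.0000
7 35 load 0.0000
8 40 source 1.0000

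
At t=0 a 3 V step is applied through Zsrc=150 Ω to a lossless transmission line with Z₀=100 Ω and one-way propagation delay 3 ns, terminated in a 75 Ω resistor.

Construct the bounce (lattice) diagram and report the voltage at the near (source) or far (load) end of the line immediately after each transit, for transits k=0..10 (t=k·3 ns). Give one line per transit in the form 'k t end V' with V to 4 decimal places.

Γ_L=-0.142857, Γ_S=0.200000; launch V₁=3·100/250=1.200000
k=0 src: V=1.2000
k=1 load: inc=1.200000, refl=1.200000·-0.142857=-0.1714; V=0.000000+1.200000+-0.171429=1.0286
k=2 src: inc=-0.171429, refl=-0.171429·0.200000=-0.0343; V=1.200000+-0.171429+-0.034286=0.9943
k=3 load: inc=-0.034286, refl=-0.034286·-0.142857=0.0049; V=1.028571+-0.034286+0.004898=0.9992
k=4 src: inc=0.004898, refl=0.004898·0.200000=0.0010; V=0.994286+0.004898+0.000980=1.0002
k=5 load: inc=0.000980, refl=0.000980·-0.142857=-0.0001; V=0.999184+0.000980+-0.000140=1.0000
k=6 src: inc=-0.000140, refl=-0.000140·0.200000=-0.0000; V=1.000163+-0.000140+-0.000028=1.0000
k=7 load: inc=-0.000028, refl=-0.000028·-0.142857=0.0000; V=1.000023+-0.000028+0.000004=1.0000
k=8 src: inc=0.000004, refl=0.000004·0.200000=0.0000; V=0.999995+0.000004+0.000001=1.0000
k=9 load: inc=0.000001, refl=0.000001·-0.142857=-0.0000; V=0.999999+0.000001+-0.000000=1.0000
k=10 src: inc=-0.000000, refl=-0.000000·0.200000=-0.0000; V=1.000000+-0.000000+-0.000000=1.0000

0 0 source 1.2000
1 3 load 1.0286
2 6 source 0.9943
3 9 load 0.9992
4 12 source 1.0002
5 15 load 1.0000
6 18 source 1.0000
7 21 load 1.0000
8 24 source 1.0000
9 27 load 1.0000
10 30 source 1.0000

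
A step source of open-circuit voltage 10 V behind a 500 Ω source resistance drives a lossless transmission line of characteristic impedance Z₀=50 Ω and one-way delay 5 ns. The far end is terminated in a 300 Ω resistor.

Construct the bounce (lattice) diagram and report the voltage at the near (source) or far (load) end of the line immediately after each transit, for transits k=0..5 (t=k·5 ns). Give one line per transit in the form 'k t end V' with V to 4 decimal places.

Γ_L=0.714286, Γ_S=0.818182; launch V₁=10·50/550=0.909091
k=0 src: V=0.9091
k=1 load: inc=0.909091, refl=0.909091·0.714286=0.6494; V=0.000000+0.909091+0.649351=1.5584
k=2 src: inc=0.649351, refl=0.649351·0.818182=0.5313; V=0.909091+0.649351+0.531287=2.0897
k=3 load: inc=0.531287, refl=0.531287·0.714286=0.3795; V=1.558442+0.531287+0.379491=2.4692
k=4 src: inc=0.379491, refl=0.379491·0.818182=0.3105; V=2.089728+0.379491+0.310492=2.7797
k=5 load: inc=0.310492, refl=0.310492·0.714286=0.2218; V=2.469219+0.310492+0.221780=3.0015

0 0 source 0.9091
1 5 load 1.5584
2 10 source 2.0897
3 15 load 2.4692
4 20 source 2.7797
5 25 load 3.0015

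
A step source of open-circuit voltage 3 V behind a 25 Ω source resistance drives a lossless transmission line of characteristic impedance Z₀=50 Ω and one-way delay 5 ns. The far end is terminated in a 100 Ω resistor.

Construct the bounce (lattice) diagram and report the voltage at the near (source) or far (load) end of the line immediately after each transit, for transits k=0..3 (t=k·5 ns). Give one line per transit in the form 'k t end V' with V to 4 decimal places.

0 0 source 2.0000
1 5 load 2.6667
2 10 source 2.4444
3 15 load 2.3704

Γ_L=0.333333, Γ_S=-0.333333; launch V₁=3·50/75=2.000000
k=0 src: V=2.0000
k=1 load: inc=2.000000, refl=2.000000·0.333333=0.6667; V=0.000000+2.000000+0.666667=2.6667
k=2 src: inc=0.666667, refl=0.666667·-0.333333=-0.2222; V=2.000000+0.666667+-0.222222=2.4444
k=3 load: inc=-0.222222, refl=-0.222222·0.333333=-0.0741; V=2.666667+-0.222222+-0.074074=2.3704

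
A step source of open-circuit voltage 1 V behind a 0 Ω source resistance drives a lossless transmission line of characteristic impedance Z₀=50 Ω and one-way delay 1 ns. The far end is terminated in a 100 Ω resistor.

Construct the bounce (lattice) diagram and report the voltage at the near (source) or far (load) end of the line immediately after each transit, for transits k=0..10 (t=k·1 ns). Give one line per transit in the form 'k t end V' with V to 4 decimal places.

0 0 source 1.0000
1 1 load 1.3333
2 2 source 1.0000
3 3 load 0.8889
4 4 source 1.0000
5 5 load 1.0370
6 6 source 1.0000
7 7 load 0.9877
8 8 source 1.0000
9 9 load 1.0041
10 10 source 1.0000

Γ_L=0.333333, Γ_S=-1.000000; launch V₁=1·50/50=1.000000
k=0 src: V=1.0000
k=1 load: inc=1.000000, refl=1.000000·0.333333=0.3333; V=0.000000+1.000000+0.333333=1.3333
k=2 src: inc=0.333333, refl=0.333333·-1.000000=-0.3333; V=1.000000+0.333333+-0.333333=1.0000
k=3 load: inc=-0.333333, refl=-0.333333·0.333333=-0.1111; V=1.333333+-0.333333+-0.111111=0.8889
k=4 src: inc=-0.111111, refl=-0.111111·-1.000000=0.1111; V=1.000000+-0.111111+0.111111=1.0000
k=5 load: inc=0.111111, refl=0.111111·0.333333=0.0370; V=0.888889+0.111111+0.037037=1.0370
k=6 src: inc=0.037037, refl=0.037037·-1.000000=-0.0370; V=1.000000+0.037037+-0.037037=1.0000
k=7 load: inc=-0.037037, refl=-0.037037·0.333333=-0.0123; V=1.037037+-0.037037+-0.012346=0.9877
k=8 src: inc=-0.012346, refl=-0.012346·-1.000000=0.0123; V=1.000000+-0.012346+0.012346=1.0000
k=9 load: inc=0.012346, refl=0.012346·0.333333=0.0041; V=0.987654+0.012346+0.004115=1.0041
k=10 src: inc=0.004115, refl=0.004115·-1.000000=-0.0041; V=1.000000+0.004115+-0.004115=1.0000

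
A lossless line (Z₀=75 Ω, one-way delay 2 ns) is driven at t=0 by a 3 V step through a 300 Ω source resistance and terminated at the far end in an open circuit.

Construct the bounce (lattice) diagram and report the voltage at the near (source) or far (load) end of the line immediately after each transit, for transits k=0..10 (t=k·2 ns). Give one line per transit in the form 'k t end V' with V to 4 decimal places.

0 0 source 0.6000
1 2 load 1.2000
2 4 source 1.5600
3 6 load 1.9200
4 8 source 2.1360
5 10 load 2.3520
6 12 source 2.4816
7 14 load 2.6112
8 16 source 2.6890
9 18 load 2.7667
10 20 source 2.8134

Γ_L=1.000000, Γ_S=0.600000; launch V₁=3·75/375=0.600000
k=0 src: V=0.6000
k=1 load: inc=0.600000, refl=0.600000·1.000000=0.6000; V=0.000000+0.600000+0.600000=1.2000
k=2 src: inc=0.600000, refl=0.600000·0.600000=0.3600; V=0.600000+0.600000+0.360000=1.5600
k=3 load: inc=0.360000, refl=0.360000·1.000000=0.3600; V=1.200000+0.360000+0.360000=1.9200
k=4 src: inc=0.360000, refl=0.360000·0.600000=0.2160; V=1.560000+0.360000+0.216000=2.1360
k=5 load: inc=0.216000, refl=0.216000·1.000000=0.2160; V=1.920000+0.216000+0.216000=2.3520
k=6 src: inc=0.216000, refl=0.216000·0.600000=0.1296; V=2.136000+0.216000+0.129600=2.4816
k=7 load: inc=0.129600, refl=0.129600·1.000000=0.1296; V=2.352000+0.129600+0.129600=2.6112
k=8 src: inc=0.129600, refl=0.129600·0.600000=0.0778; V=2.481600+0.129600+0.077760=2.6890
k=9 load: inc=0.077760, refl=0.077760·1.000000=0.0778; V=2.611200+0.077760+0.077760=2.7667
k=10 src: inc=0.077760, refl=0.077760·0.600000=0.0467; V=2.688960+0.077760+0.046656=2.8134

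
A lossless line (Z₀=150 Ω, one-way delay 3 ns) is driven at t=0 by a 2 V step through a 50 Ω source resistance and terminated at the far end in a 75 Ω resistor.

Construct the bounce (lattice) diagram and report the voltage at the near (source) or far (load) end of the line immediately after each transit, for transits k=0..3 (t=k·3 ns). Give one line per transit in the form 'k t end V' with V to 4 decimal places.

Γ_L=-0.333333, Γ_S=-0.500000; launch V₁=2·150/200=1.500000
k=0 src: V=1.5000
k=1 load: inc=1.500000, refl=1.500000·-0.333333=-0.5000; V=0.000000+1.500000+-0.500000=1.0000
k=2 src: inc=-0.500000, refl=-0.500000·-0.500000=0.2500; V=1.500000+-0.500000+0.250000=1.2500
k=3 load: inc=0.250000, refl=0.250000·-0.333333=-0.0833; V=1.000000+0.250000+-0.083333=1.1667

0 0 source 1.5000
1 3 load 1.0000
2 6 source 1.2500
3 9 load 1.1667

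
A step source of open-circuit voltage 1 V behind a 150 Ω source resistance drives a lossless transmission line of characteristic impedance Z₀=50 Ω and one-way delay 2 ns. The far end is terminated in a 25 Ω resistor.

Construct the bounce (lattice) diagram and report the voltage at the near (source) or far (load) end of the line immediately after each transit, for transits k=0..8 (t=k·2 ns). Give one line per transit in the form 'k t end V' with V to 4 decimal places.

0 0 source 0.2500
1 2 load 0.1667
2 4 source 0.1250
3 6 load 0.1389
4 8 source 0.1458
5 10 load 0.1435
6 12 source 0.1424
7 14 load 0.1427
8 16 source 0.1429

Γ_L=-0.333333, Γ_S=0.500000; launch V₁=1·50/200=0.250000
k=0 src: V=0.2500
k=1 load: inc=0.250000, refl=0.250000·-0.333333=-0.0833; V=0.000000+0.250000+-0.083333=0.1667
k=2 src: inc=-0.083333, refl=-0.083333·0.500000=-0.0417; V=0.250000+-0.083333+-0.041667=0.1250
k=3 load: inc=-0.041667, refl=-0.041667·-0.333333=0.0139; V=0.166667+-0.041667+0.013889=0.1389
k=4 src: inc=0.013889, refl=0.013889·0.500000=0.0069; V=0.125000+0.013889+0.006944=0.1458
k=5 load: inc=0.006944, refl=0.006944·-0.333333=-0.0023; V=0.138889+0.006944+-0.002315=0.1435
k=6 src: inc=-0.002315, refl=-0.002315·0.500000=-0.0012; V=0.145833+-0.002315+-0.001157=0.1424
k=7 load: inc=-0.001157, refl=-0.001157·-0.333333=0.0004; V=0.143519+-0.001157+0.000386=0.1427
k=8 src: inc=0.000386, refl=0.000386·0.500000=0.0002; V=0.142361+0.000386+0.000193=0.1429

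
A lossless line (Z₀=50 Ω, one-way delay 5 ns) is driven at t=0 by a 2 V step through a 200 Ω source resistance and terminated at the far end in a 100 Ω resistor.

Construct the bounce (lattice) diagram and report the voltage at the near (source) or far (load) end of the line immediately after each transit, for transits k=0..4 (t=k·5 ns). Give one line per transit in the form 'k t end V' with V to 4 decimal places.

Γ_L=0.333333, Γ_S=0.600000; launch V₁=2·50/250=0.400000
k=0 src: V=0.4000
k=1 load: inc=0.400000, refl=0.400000·0.333333=0.1333; V=0.000000+0.400000+0.133333=0.5333
k=2 src: inc=0.133333, refl=0.133333·0.600000=0.0800; V=0.400000+0.133333+0.080000=0.6133
k=3 load: inc=0.080000, refl=0.080000·0.333333=0.0267; V=0.533333+0.080000+0.026667=0.6400
k=4 src: inc=0.026667, refl=0.026667·0.600000=0.0160; V=0.613333+0.026667+0.016000=0.6560

0 0 source 0.4000
1 5 load 0.5333
2 10 source 0.6133
3 15 load 0.6400
4 20 source 0.6560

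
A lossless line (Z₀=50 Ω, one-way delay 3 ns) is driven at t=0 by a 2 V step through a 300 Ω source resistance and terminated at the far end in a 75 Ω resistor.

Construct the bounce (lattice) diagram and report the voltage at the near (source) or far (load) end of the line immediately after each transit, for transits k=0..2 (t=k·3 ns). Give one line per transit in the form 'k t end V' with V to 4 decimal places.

Γ_L=0.200000, Γ_S=0.714286; launch V₁=2·50/350=0.285714
k=0 src: V=0.2857
k=1 load: inc=0.285714, refl=0.285714·0.200000=0.0571; V=0.000000+0.285714+0.057143=0.3429
k=2 src: inc=0.057143, refl=0.057143·0.714286=0.0408; V=0.285714+0.057143+0.040816=0.3837

0 0 source 0.2857
1 3 load 0.3429
2 6 source 0.3837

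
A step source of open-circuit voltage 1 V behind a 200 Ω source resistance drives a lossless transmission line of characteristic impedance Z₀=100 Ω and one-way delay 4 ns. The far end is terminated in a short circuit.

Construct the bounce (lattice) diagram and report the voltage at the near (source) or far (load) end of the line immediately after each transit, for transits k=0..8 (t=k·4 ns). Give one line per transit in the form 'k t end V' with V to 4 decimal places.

Γ_L=-1.000000, Γ_S=0.333333; launch V₁=1·100/300=0.333333
k=0 src: V=0.3333
k=1 load: inc=0.333333, refl=0.333333·-1.000000=-0.3333; V=0.000000+0.333333+-0.333333=0.0000
k=2 src: inc=-0.333333, refl=-0.333333·0.333333=-0.1111; V=0.333333+-0.333333+-0.111111=-0.1111
k=3 load: inc=-0.111111, refl=-0.111111·-1.000000=0.1111; V=0.000000+-0.111111+0.111111=0.0000
k=4 src: inc=0.111111, refl=0.111111·0.333333=0.0370; V=-0.111111+0.111111+0.037037=0.0370
k=5 load: inc=0.037037, refl=0.037037·-1.000000=-0.0370; V=0.000000+0.037037+-0.037037=0.0000
k=6 src: inc=-0.037037, refl=-0.037037·0.333333=-0.0123; V=0.037037+-0.037037+-0.012346=-0.0123
k=7 load: inc=-0.012346, refl=-0.012346·-1.000000=0.0123; V=0.000000+-0.012346+0.012346=0.0000
k=8 src: inc=0.012346, refl=0.012346·0.333333=0.0041; V=-0.012346+0.012346+0.004115=0.0041

0 0 source 0.3333
1 4 load 0.0000
2 8 source -0.1111
3 12 load 0.0000
4 16 source 0.0370
5 20 load 0.0000
6 24 source -0.0123
7 28 load 0.0000
8 32 source 0.0041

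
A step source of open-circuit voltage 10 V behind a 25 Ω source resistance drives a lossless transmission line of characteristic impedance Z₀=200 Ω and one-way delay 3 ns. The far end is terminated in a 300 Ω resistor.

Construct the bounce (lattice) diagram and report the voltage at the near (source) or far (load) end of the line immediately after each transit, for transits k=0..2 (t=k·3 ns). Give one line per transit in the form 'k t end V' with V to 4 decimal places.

0 0 source 8.8889
1 3 load 10.6667
2 6 source 9.2840

Γ_L=0.200000, Γ_S=-0.777778; launch V₁=10·200/225=8.888889
k=0 src: V=8.8889
k=1 load: inc=8.888889, refl=8.888889·0.200000=1.7778; V=0.000000+8.888889+1.777778=10.6667
k=2 src: inc=1.777778, refl=1.777778·-0.777778=-1.3827; V=8.888889+1.777778+-1.382716=9.2840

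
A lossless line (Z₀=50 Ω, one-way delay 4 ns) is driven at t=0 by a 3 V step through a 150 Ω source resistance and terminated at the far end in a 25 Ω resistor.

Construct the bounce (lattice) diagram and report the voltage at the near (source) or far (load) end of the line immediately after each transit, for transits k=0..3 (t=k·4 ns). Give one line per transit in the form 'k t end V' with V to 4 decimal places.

0 0 source 0.7500
1 4 load 0.5000
2 8 source 0.3750
3 12 load 0.4167

Γ_L=-0.333333, Γ_S=0.500000; launch V₁=3·50/200=0.750000
k=0 src: V=0.7500
k=1 load: inc=0.750000, refl=0.750000·-0.333333=-0.2500; V=0.000000+0.750000+-0.250000=0.5000
k=2 src: inc=-0.250000, refl=-0.250000·0.500000=-0.1250; V=0.750000+-0.250000+-0.125000=0.3750
k=3 load: inc=-0.125000, refl=-0.125000·-0.333333=0.0417; V=0.500000+-0.125000+0.041667=0.4167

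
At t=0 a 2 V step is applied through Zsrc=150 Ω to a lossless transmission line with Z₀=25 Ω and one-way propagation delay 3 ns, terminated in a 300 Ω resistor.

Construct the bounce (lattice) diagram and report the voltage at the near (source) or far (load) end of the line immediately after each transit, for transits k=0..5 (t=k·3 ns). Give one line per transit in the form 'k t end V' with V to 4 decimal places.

0 0 source 0.2857
1 3 load 0.5275
2 6 source 0.7002
3 9 load 0.8463
4 12 source 0.9506
5 15 load 1.0390

Γ_L=0.846154, Γ_S=0.714286; launch V₁=2·25/175=0.285714
k=0 src: V=0.2857
k=1 load: inc=0.285714, refl=0.285714·0.846154=0.2418; V=0.000000+0.285714+0.241758=0.5275
k=2 src: inc=0.241758, refl=0.241758·0.714286=0.1727; V=0.285714+0.241758+0.172684=0.7002
k=3 load: inc=0.172684, refl=0.172684·0.846154=0.1461; V=0.527473+0.172684+0.146118=0.8463
k=4 src: inc=0.146118, refl=0.146118·0.714286=0.1044; V=0.700157+0.146118+0.104370=0.9506
k=5 load: inc=0.104370, refl=0.104370·0.846154=0.0883; V=0.846275+0.104370+0.088313=1.0390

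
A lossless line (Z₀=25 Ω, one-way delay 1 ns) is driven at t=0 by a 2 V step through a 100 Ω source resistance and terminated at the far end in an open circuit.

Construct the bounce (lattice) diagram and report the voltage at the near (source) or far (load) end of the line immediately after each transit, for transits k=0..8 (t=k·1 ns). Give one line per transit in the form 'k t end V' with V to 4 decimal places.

0 0 source 0.4000
1 1 load 0.8000
2 2 source 1.0400
3 3 load 1.2800
4 4 source 1.4240
5 5 load 1.5680
6 6 source 1.6544
7 7 load 1.7408
8 8 source 1.7926

Γ_L=1.000000, Γ_S=0.600000; launch V₁=2·25/125=0.400000
k=0 src: V=0.4000
k=1 load: inc=0.400000, refl=0.400000·1.000000=0.4000; V=0.000000+0.400000+0.400000=0.8000
k=2 src: inc=0.400000, refl=0.400000·0.600000=0.2400; V=0.400000+0.400000+0.240000=1.0400
k=3 load: inc=0.240000, refl=0.240000·1.000000=0.2400; V=0.800000+0.240000+0.240000=1.2800
k=4 src: inc=0.240000, refl=0.240000·0.600000=0.1440; V=1.040000+0.240000+0.144000=1.4240
k=5 load: inc=0.144000, refl=0.144000·1.000000=0.1440; V=1.280000+0.144000+0.144000=1.5680
k=6 src: inc=0.144000, refl=0.144000·0.600000=0.0864; V=1.424000+0.144000+0.086400=1.6544
k=7 load: inc=0.086400, refl=0.086400·1.000000=0.0864; V=1.568000+0.086400+0.086400=1.7408
k=8 src: inc=0.086400, refl=0.086400·0.600000=0.0518; V=1.654400+0.086400+0.051840=1.7926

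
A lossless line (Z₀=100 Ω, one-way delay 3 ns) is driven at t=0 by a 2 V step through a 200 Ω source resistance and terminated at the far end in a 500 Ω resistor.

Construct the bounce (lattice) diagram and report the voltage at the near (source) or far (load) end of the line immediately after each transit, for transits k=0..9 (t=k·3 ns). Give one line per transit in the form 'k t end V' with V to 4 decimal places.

0 0 source 0.6667
1 3 load 1.1111
2 6 source 1.2593
3 9 load 1.3580
4 12 source 1.3909
5 15 load 1.4129
6 18 source 1.4202
7 21 load 1.4251
8 24 source 1.4267
9 27 load 1.4278

Γ_L=0.666667, Γ_S=0.333333; launch V₁=2·100/300=0.666667
k=0 src: V=0.6667
k=1 load: inc=0.666667, refl=0.666667·0.666667=0.4444; V=0.000000+0.666667+0.444444=1.1111
k=2 src: inc=0.444444, refl=0.444444·0.333333=0.1481; V=0.666667+0.444444+0.148148=1.2593
k=3 load: inc=0.148148, refl=0.148148·0.666667=0.0988; V=1.111111+0.148148+0.098765=1.3580
k=4 src: inc=0.098765, refl=0.098765·0.333333=0.0329; V=1.259259+0.098765+0.032922=1.3909
k=5 load: inc=0.032922, refl=0.032922·0.666667=0.0219; V=1.358025+0.032922+0.021948=1.4129
k=6 src: inc=0.021948, refl=0.021948·0.333333=0.0073; V=1.390947+0.021948+0.007316=1.4202
k=7 load: inc=0.007316, refl=0.007316·0.666667=0.0049; V=1.412894+0.007316+0.004877=1.4251
k=8 src: inc=0.004877, refl=0.004877·0.333333=0.0016; V=1.420210+0.004877+0.001626=1.4267
k=9 load: inc=0.001626, refl=0.001626·0.666667=0.0011; V=1.425088+0.001626+0.001084=1.4278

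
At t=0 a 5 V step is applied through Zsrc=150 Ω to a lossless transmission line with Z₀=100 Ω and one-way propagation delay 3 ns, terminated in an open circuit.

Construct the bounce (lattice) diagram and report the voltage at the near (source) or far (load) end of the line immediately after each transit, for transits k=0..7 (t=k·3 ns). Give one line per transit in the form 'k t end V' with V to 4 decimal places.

Γ_L=1.000000, Γ_S=0.200000; launch V₁=5·100/250=2.000000
k=0 src: V=2.0000
k=1 load: inc=2.000000, refl=2.000000·1.000000=2.0000; V=0.000000+2.000000+2.000000=4.0000
k=2 src: inc=2.000000, refl=2.000000·0.200000=0.4000; V=2.000000+2.000000+0.400000=4.4000
k=3 load: inc=0.400000, refl=0.400000·1.000000=0.4000; V=4.000000+0.400000+0.400000=4.8000
k=4 src: inc=0.400000, refl=0.400000·0.200000=0.0800; V=4.400000+0.400000+0.080000=4.8800
k=5 load: inc=0.080000, refl=0.080000·1.000000=0.0800; V=4.800000+0.080000+0.080000=4.9600
k=6 src: inc=0.080000, refl=0.080000·0.200000=0.0160; V=4.880000+0.080000+0.016000=4.9760
k=7 load: inc=0.016000, refl=0.016000·1.000000=0.0160; V=4.960000+0.016000+0.016000=4.9920

0 0 source 2.0000
1 3 load 4.0000
2 6 source 4.4000
3 9 load 4.8000
4 12 source 4.8800
5 15 load 4.9600
6 18 source 4.9760
7 21 load 4.9920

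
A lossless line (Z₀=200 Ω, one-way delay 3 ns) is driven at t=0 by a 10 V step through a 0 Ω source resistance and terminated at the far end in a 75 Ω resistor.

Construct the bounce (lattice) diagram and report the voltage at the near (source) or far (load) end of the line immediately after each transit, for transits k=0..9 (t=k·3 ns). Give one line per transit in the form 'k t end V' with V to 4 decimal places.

Γ_L=-0.454545, Γ_S=-1.000000; launch V₁=10·200/200=10.000000
k=0 src: V=10.0000
k=1 load: inc=10.000000, refl=10.000000·-0.454545=-4.5455; V=0.000000+10.000000+-4.545455=5.4545
k=2 src: inc=-4.545455, refl=-4.545455·-1.000000=4.5455; V=10.000000+-4.545455+4.545455=10.0000
k=3 load: inc=4.545455, refl=4.545455·-0.454545=-2.0661; V=5.454545+4.545455+-2.066116=7.9339
k=4 src: inc=-2.066116, refl=-2.066116·-1.000000=2.0661; V=10.000000+-2.066116+2.066116=10.0000
k=5 load: inc=2.066116, refl=2.066116·-0.454545=-0.9391; V=7.933884+2.066116+-0.939144=9.0609
k=6 src: inc=-0.939144, refl=-0.939144·-1.000000=0.9391; V=10.000000+-0.939144+0.939144=10.0000
k=7 load: inc=0.939144, refl=0.939144·-0.454545=-0.4269; V=9.060856+0.939144+-0.426883=9.5731
k=8 src: inc=-0.426883, refl=-0.426883·-1.000000=0.4269; V=10.000000+-0.426883+0.426883=10.0000
k=9 load: inc=0.426883, refl=0.426883·-0.454545=-0.1940; V=9.573117+0.426883+-0.194038=9.8060

0 0 source 10.0000
1 3 load 5.4545
2 6 source 10.0000
3 9 load 7.9339
4 12 source 10.0000
5 15 load 9.0609
6 18 source 10.0000
7 21 load 9.5731
8 24 source 10.0000
9 27 load 9.8060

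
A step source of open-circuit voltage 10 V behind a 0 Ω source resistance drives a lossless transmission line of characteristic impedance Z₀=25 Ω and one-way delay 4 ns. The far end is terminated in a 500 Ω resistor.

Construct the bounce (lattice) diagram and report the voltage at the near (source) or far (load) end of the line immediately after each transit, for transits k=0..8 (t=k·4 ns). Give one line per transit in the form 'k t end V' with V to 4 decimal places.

Γ_L=0.904762, Γ_S=-1.000000; launch V₁=10·25/25=10.000000
k=0 src: V=10.0000
k=1 load: inc=10.000000, refl=10.000000·0.904762=9.0476; V=0.000000+10.000000+9.047619=19.0476
k=2 src: inc=9.047619, refl=9.047619·-1.000000=-9.0476; V=10.000000+9.047619+-9.047619=10.0000
k=3 load: inc=-9.047619, refl=-9.047619·0.904762=-8.1859; V=19.047619+-9.047619+-8.185941=1.8141
k=4 src: inc=-8.185941, refl=-8.185941·-1.000000=8.1859; V=10.000000+-8.185941+8.185941=10.0000
k=5 load: inc=8.185941, refl=8.185941·0.904762=7.4063; V=1.814059+8.185941+7.406328=17.4063
k=6 src: inc=7.406328, refl=7.406328·-1.000000=-7.4063; V=10.000000+7.406328+-7.406328=10.0000
k=7 load: inc=-7.406328, refl=-7.406328·0.904762=-6.7010; V=17.406328+-7.406328+-6.700963=3.2990
k=8 src: inc=-6.700963, refl=-6.700963·-1.000000=6.7010; V=10.000000+-6.700963+6.700963=10.0000

0 0 source 10.0000
1 4 load 19.0476
2 8 source 10.0000
3 12 load 1.8141
4 16 source 10.0000
5 20 load 17.4063
6 24 source 10.0000
7 28 load 3.2990
8 32 source 10.0000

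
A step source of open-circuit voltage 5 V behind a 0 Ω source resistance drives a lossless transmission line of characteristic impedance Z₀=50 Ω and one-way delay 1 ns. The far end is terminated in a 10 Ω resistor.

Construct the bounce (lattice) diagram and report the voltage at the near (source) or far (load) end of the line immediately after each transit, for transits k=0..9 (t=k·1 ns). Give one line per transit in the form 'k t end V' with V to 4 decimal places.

Γ_L=-0.666667, Γ_S=-1.000000; launch V₁=5·50/50=5.000000
k=0 src: V=5.0000
k=1 load: inc=5.000000, refl=5.000000·-0.666667=-3.3333; V=0.000000+5.000000+-3.333333=1.6667
k=2 src: inc=-3.333333, refl=-3.333333·-1.000000=3.3333; V=5.000000+-3.333333+3.333333=5.0000
k=3 load: inc=3.333333, refl=3.333333·-0.666667=-2.2222; V=1.666667+3.333333+-2.222222=2.7778
k=4 src: inc=-2.222222, refl=-2.222222·-1.000000=2.2222; V=5.000000+-2.222222+2.222222=5.0000
k=5 load: inc=2.222222, refl=2.222222·-0.666667=-1.4815; V=2.777778+2.222222+-1.481481=3.5185
k=6 src: inc=-1.481481, refl=-1.481481·-1.000000=1.4815; V=5.000000+-1.481481+1.481481=5.0000
k=7 load: inc=1.481481, refl=1.481481·-0.666667=-0.9877; V=3.518519+1.481481+-0.987654=4.0123
k=8 src: inc=-0.987654, refl=-0.987654·-1.000000=0.9877; V=5.000000+-0.987654+0.987654=5.0000
k=9 load: inc=0.987654, refl=0.987654·-0.666667=-0.6584; V=4.012346+0.987654+-0.658436=4.3416

0 0 source 5.0000
1 1 load 1.6667
2 2 source 5.0000
3 3 load 2.7778
4 4 source 5.0000
5 5 load 3.5185
6 6 source 5.0000
7 7 load 4.0123
8 8 source 5.0000
9 9 load 4.3416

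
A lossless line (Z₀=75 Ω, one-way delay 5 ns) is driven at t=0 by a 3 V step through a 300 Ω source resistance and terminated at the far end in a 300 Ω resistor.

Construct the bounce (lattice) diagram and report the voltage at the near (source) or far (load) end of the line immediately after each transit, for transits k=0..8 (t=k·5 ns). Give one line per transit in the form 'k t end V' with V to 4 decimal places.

Γ_L=0.600000, Γ_S=0.600000; launch V₁=3·75/375=0.600000
k=0 src: V=0.6000
k=1 load: inc=0.600000, refl=0.600000·0.600000=0.3600; V=0.000000+0.600000+0.360000=0.9600
k=2 src: inc=0.360000, refl=0.360000·0.600000=0.2160; V=0.600000+0.360000+0.216000=1.1760
k=3 load: inc=0.216000, refl=0.216000·0.600000=0.1296; V=0.960000+0.216000+0.129600=1.3056
k=4 src: inc=0.129600, refl=0.129600·0.600000=0.0778; V=1.176000+0.129600+0.077760=1.3834
k=5 load: inc=0.077760, refl=0.077760·0.600000=0.0467; V=1.305600+0.077760+0.046656=1.4300
k=6 src: inc=0.046656, refl=0.046656·0.600000=0.0280; V=1.383360+0.046656+0.027994=1.4580
k=7 load: inc=0.027994, refl=0.027994·0.600000=0.0168; V=1.430016+0.027994+0.016796=1.4748
k=8 src: inc=0.016796, refl=0.016796·0.600000=0.0101; V=1.458010+0.016796+0.010078=1.4849

0 0 source 0.6000
1 5 load 0.9600
2 10 source 1.1760
3 15 load 1.3056
4 20 source 1.3834
5 25 load 1.4300
6 30 source 1.4580
7 35 load 1.4748
8 40 source 1.4849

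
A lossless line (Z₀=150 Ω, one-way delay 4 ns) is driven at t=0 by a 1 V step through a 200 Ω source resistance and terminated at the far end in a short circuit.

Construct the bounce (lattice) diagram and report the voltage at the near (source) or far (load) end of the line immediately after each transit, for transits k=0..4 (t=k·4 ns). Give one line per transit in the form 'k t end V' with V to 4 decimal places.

Γ_L=-1.000000, Γ_S=0.142857; launch V₁=1·150/350=0.428571
k=0 src: V=0.4286
k=1 load: inc=0.428571, refl=0.428571·-1.000000=-0.4286; V=0.000000+0.428571+-0.428571=0.0000
k=2 src: inc=-0.428571, refl=-0.428571·0.142857=-0.0612; V=0.428571+-0.428571+-0.061224=-0.0612
k=3 load: inc=-0.061224, refl=-0.061224·-1.000000=0.0612; V=0.000000+-0.061224+0.061224=0.0000
k=4 src: inc=0.061224, refl=0.061224·0.142857=0.0087; V=-0.061224+0.061224+0.008746=0.0087

0 0 source 0.4286
1 4 load 0.0000
2 8 source -0.0612
3 12 load 0.0000
4 16 source 0.0087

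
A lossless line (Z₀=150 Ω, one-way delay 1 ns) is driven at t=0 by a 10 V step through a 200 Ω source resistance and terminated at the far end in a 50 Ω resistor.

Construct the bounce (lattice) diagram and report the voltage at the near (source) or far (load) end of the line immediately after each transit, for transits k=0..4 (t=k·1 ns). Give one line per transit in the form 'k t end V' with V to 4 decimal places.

Γ_L=-0.500000, Γ_S=0.142857; launch V₁=10·150/350=4.285714
k=0 src: V=4.2857
k=1 load: inc=4.285714, refl=4.285714·-0.500000=-2.1429; V=0.000000+4.285714+-2.142857=2.1429
k=2 src: inc=-2.142857, refl=-2.142857·0.142857=-0.3061; V=4.285714+-2.142857+-0.306122=1.8367
k=3 load: inc=-0.306122, refl=-0.306122·-0.500000=0.1531; V=2.142857+-0.306122+0.153061=1.9898
k=4 src: inc=0.153061, refl=0.153061·0.142857=0.0219; V=1.836735+0.153061+0.021866=2.0117

0 0 source 4.2857
1 1 load 2.1429
2 2 source 1.8367
3 3 load 1.9898
4 4 source 2.0117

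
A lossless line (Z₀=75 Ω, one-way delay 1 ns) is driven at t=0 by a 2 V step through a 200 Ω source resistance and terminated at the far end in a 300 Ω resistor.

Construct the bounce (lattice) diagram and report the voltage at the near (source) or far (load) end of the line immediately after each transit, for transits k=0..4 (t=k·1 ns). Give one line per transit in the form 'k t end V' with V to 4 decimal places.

Γ_L=0.600000, Γ_S=0.454545; launch V₁=2·75/275=0.545455
k=0 src: V=0.5455
k=1 load: inc=0.545455, refl=0.545455·0.600000=0.3273; V=0.000000+0.545455+0.327273=0.8727
k=2 src: inc=0.327273, refl=0.327273·0.454545=0.1488; V=0.545455+0.327273+0.148760=1.0215
k=3 load: inc=0.148760, refl=0.148760·0.600000=0.0893; V=0.872727+0.148760+0.089256=1.1107
k=4 src: inc=0.089256, refl=0.089256·0.454545=0.0406; V=1.021488+0.089256+0.040571=1.1513

0 0 source 0.5455
1 1 load 0.8727
2 2 source 1.0215
3 3 load 1.1107
4 4 source 1.1513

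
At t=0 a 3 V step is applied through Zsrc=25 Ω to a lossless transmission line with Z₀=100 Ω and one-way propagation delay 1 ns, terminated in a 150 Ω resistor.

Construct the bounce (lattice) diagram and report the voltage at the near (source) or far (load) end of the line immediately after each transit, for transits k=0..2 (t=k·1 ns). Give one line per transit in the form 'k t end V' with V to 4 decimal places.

0 0 source 2.4000
1 1 load 2.8800
2 2 source 2.5920

Γ_L=0.200000, Γ_S=-0.600000; launch V₁=3·100/125=2.400000
k=0 src: V=2.4000
k=1 load: inc=2.400000, refl=2.400000·0.200000=0.4800; V=0.000000+2.400000+0.480000=2.8800
k=2 src: inc=0.480000, refl=0.480000·-0.600000=-0.2880; V=2.400000+0.480000+-0.288000=2.5920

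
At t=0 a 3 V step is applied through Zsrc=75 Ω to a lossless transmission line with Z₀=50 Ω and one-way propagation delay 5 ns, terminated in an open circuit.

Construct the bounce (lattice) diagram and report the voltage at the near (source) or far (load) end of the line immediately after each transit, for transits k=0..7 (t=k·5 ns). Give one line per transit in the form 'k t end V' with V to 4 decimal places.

Γ_L=1.000000, Γ_S=0.200000; launch V₁=3·50/125=1.200000
k=0 src: V=1.2000
k=1 load: inc=1.200000, refl=1.200000·1.000000=1.2000; V=0.000000+1.200000+1.200000=2.4000
k=2 src: inc=1.200000, refl=1.200000·0.200000=0.2400; V=1.200000+1.200000+0.240000=2.6400
k=3 load: inc=0.240000, refl=0.240000·1.000000=0.2400; V=2.400000+0.240000+0.240000=2.8800
k=4 src: inc=0.240000, refl=0.240000·0.200000=0.0480; V=2.640000+0.240000+0.048000=2.9280
k=5 load: inc=0.048000, refl=0.048000·1.000000=0.0480; V=2.880000+0.048000+0.048000=2.9760
k=6 src: inc=0.048000, refl=0.048000·0.200000=0.0096; V=2.928000+0.048000+0.009600=2.9856
k=7 load: inc=0.009600, refl=0.009600·1.000000=0.0096; V=2.976000+0.009600+0.009600=2.9952

0 0 source 1.2000
1 5 load 2.4000
2 10 source 2.6400
3 15 load 2.8800
4 20 source 2.9280
5 25 load 2.9760
6 30 source 2.9856
7 35 load 2.9952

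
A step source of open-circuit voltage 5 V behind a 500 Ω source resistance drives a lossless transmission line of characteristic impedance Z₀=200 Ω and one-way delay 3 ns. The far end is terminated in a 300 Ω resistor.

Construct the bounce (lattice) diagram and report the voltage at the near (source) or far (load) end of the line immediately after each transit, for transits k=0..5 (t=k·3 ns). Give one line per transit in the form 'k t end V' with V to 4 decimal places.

Γ_L=0.200000, Γ_S=0.428571; launch V₁=5·200/700=1.428571
k=0 src: V=1.4286
k=1 load: inc=1.428571, refl=1.428571·0.200000=0.2857; V=0.000000+1.428571+0.285714=1.7143
k=2 src: inc=0.285714, refl=0.285714·0.428571=0.1224; V=1.428571+0.285714+0.122449=1.8367
k=3 load: inc=0.122449, refl=0.122449·0.200000=0.0245; V=1.714286+0.122449+0.024490=1.8612
k=4 src: inc=0.024490, refl=0.024490·0.428571=0.0105; V=1.836735+0.024490+0.010496=1.8717
k=5 load: inc=0.010496, refl=0.010496·0.200000=0.0021; V=1.861224+0.010496+0.002099=1.8738

0 0 source 1.4286
1 3 load 1.7143
2 6 source 1.8367
3 9 load 1.8612
4 12 source 1.8717
5 15 load 1.8738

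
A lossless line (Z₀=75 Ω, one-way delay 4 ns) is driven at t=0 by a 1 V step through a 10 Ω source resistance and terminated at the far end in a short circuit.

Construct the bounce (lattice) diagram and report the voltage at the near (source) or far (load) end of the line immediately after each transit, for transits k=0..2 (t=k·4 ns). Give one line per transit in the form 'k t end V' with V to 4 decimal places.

0 0 source 0.8824
1 4 load 0.0000
2 8 source 0.6747

Γ_L=-1.000000, Γ_S=-0.764706; launch V₁=1·75/85=0.882353
k=0 src: V=0.8824
k=1 load: inc=0.882353, refl=0.882353·-1.000000=-0.8824; V=0.000000+0.882353+-0.882353=0.0000
k=2 src: inc=-0.882353, refl=-0.882353·-0.764706=0.6747; V=0.882353+-0.882353+0.674740=0.6747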